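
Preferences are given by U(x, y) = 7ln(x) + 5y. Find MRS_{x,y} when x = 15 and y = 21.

MRS = 7/75

MU_x = 7/x, MU_y = 5.
MRS = 7/x ÷ 5.
At (15, 21): MRS = 7/75.
That is, one extra unit of x is worth 7/75 units of y at the margin.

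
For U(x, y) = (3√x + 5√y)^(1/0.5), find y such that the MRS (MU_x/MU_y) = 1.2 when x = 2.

y = 8

For CES with ρ = 0.5, MRS = (3/5)·√(y/x).
Setting (3/5)·√(y/2) = 1.2 gives √(y/2) = 2, so y/2 = 4 and y = 8.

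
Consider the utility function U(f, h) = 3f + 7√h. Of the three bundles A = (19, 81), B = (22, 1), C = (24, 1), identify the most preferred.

Bundle A

Evaluate utility at each bundle:
U(A) = 120.000.
U(B) = 73.000.
U(C) = 79.000.
Highest utility is A, so A ≻ C ≻ B.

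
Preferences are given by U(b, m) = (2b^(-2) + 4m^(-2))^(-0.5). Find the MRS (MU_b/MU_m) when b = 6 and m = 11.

MRS = 1331/432

For CES with ρ = -2, MRS = (2/4)·(m/b)^3.
At (6, 11): MRS = 1331/432.
So at (6, 11) the consumer would give up 1331/432 units of m for one more unit of b.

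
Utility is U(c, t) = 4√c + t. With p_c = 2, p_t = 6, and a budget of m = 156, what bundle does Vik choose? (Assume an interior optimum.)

c* = 36, t* = 14

MU_c = 4/(2√c), MU_t = 1.
MRS = 4/(2√c) ÷ 1.
Tangency: set MRS = p_c/p_t = 2/6 = 1/3.
MRS depends only on c: 2/√c = 1/3 ⇒ √c = 2/(1/3) = 6 ⇒ c* = 36.
From the budget, 6·t = 156 − 2·36 = 84, so t* = 14.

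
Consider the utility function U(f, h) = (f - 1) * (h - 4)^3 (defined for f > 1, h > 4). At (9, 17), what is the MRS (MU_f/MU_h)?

MRS = 13/24

MU_f = (h−4)^3, MU_h = 3·(f−1)·(h−4)^2.
MRS = (1/3)·(h−4)/(f−1).
At (9, 17): MRS = 13/24.
That is, one extra unit of f is worth 13/24 units of h at the margin.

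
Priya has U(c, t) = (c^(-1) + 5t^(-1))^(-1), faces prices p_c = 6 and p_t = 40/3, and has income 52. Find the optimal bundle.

c* = 2, t* = 3

For CES with ρ = -1, MRS = (1/5)·(t/c)^2.
Tangency: set MRS = p_c/p_t = 6/(40/3) = 0.45.
So (t/c)^2 = 2.25; taking the square root, t/c = 1.5, i.e. t = 1.5·c.
Substitute into the budget 6·c + (40/3)·t = 52: 26·c = 52, so c* = 2 and t* = 1.5·2 = 3.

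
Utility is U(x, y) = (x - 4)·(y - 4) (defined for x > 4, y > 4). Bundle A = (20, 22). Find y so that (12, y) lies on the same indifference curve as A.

U(20, 22) = 288.
Set U(12, y) = 288 and solve.
With x = 12: (12 − 4) = 8, so (y − 4) = 288/8 = 36.
So y = 4 + 36 = 40.
Check: U(12, 40) = 288.

y = 40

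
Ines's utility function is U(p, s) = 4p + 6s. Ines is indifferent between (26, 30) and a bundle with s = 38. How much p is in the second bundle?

p = 14

U(26, 30) = 284.
Set U(p, 38) = 284 and solve.
4p + 6·38 = 284 ⇒ 4p = 56 ⇒ p = 14.
Check: U(14, 38) = 284.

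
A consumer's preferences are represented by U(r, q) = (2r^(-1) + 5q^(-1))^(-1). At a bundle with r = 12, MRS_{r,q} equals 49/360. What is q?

For CES with ρ = -1, MRS = (2/5)·(q/r)^2.
Setting (2/5)·(q/12)^2 = 49/360 gives (q/12)^2 = 49/144, so q/12 = 7/12 and q = 7.

q = 7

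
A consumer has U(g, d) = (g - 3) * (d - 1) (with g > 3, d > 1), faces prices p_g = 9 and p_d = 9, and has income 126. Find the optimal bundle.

g* = 8, d* = 6

MU_g = (d−1), MU_d = (g−3).
MRS = (d−1)/(g−3).
Tangency: set MRS = p_g/p_d = 9/9 = 1.
So (d − 1)/(g − 3) = 1, i.e. (d − 1) = (g − 3).
Rewrite the budget in excess-of-subsistence terms: 9·(g − 3) + 9·(d − 1) = 126 − 9·3 − 9·1 = 90.
Substituting, 18·(g − 3) = 90, so g − 3 = 5 and g* = 8.
Then d − 1 = 5, so d* = 6.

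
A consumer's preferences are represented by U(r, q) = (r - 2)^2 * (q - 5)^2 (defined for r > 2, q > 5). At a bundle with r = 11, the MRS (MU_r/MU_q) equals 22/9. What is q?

q = 27

MU_r = 2·(r−2)·(q−5)^2, MU_q = 2·(r−2)^2·(q−5).
MRS = (q−5)/(r−2).
Substitute r = 11: MRS = (q − 5)/9. Setting this equal to 22/9 gives q − 5 = (22/9)·9 = 22, so q = 27.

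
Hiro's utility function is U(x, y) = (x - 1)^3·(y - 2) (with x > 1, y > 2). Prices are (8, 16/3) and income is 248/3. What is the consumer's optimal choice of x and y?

x* = 7, y* = 5

MU_x = 3·(x−1)^2·(y−2), MU_y = (x−1)^3.
MRS = (3/1)·(y−2)/(x−1).
Tangency: set MRS = p_x/p_y = 8/(16/3) = 1.5.
So (3/1)·(y − 2)/(x − 1) = 1.5, i.e. (y − 2) = 0.5·(x − 1).
Rewrite the budget in excess-of-subsistence terms: 8·(x − 1) + (16/3)·(y − 2) = 248/3 − 8·1 − (16/3)·2 = 64.
Substituting, (32/3)·(x − 1) = 64, so x − 1 = 6 and x* = 7.
Then y − 2 = 0.5·6 = 3, so y* = 5.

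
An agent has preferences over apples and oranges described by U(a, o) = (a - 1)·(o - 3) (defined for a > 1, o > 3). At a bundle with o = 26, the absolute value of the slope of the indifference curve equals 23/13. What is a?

MU_a = (o−3), MU_o = (a−1).
MRS = (o−3)/(a−1).
Substitute o = 26: MRS = 23/(a − 1). Setting this equal to 23/13 gives a − 1 = 23/(23/13) = 13, so a = 14.

a = 14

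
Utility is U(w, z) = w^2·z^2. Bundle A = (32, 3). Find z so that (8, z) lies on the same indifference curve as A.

U(32, 3) = 9216.
Set U(8, z) = 9216 and solve.
With w = 8: 8^2 = 64, so z^2 = 9216/64 = 144; taking the square root, z = 12.
Check: U(8, 12) = 9216.

z = 12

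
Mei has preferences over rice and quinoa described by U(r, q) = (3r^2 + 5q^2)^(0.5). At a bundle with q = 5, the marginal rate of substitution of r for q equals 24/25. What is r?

r = 8

For CES with ρ = 2, MRS = (3/5)·(q/r)^(-1).
Setting (3/5)·(5/r)^(-1) = 24/25 gives (5/r)^(-1) = 1.6, so 5/r = 0.625 and r = 8.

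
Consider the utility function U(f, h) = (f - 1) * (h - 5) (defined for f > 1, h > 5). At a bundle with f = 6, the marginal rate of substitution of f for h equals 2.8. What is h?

h = 19

MU_f = (h−5), MU_h = (f−1).
MRS = (h−5)/(f−1).
Substitute f = 6: MRS = (h − 5)/5. Setting this equal to 2.8 gives h − 5 = 2.8·5 = 14, so h = 19.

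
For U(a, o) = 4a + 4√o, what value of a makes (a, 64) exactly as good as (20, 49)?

U(20, 49) = 108.
Set U(a, 64) = 108 and solve.
With o = 64: √64 = 8, so 4a = 108 − 4·8 = 76 and a = 19.
Check: U(19, 64) = 108.

a = 19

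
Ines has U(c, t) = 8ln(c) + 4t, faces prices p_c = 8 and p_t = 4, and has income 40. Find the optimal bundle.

c* = 1, t* = 8

MU_c = 8/c, MU_t = 4.
MRS = 8/c ÷ 4.
Tangency: set MRS = p_c/p_t = 8/4 = 2.
MRS depends only on c: 2/c = 2 ⇒ c* = 2/2 = 1.
From the budget, 4·t = 40 − 8·1 = 32, so t* = 8.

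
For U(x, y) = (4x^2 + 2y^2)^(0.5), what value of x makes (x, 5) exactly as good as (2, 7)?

x = 4

U depends on (x, y) only through S = 4x^2 + 2y^2, so equal utility means equal S. At (2, 7): S = 114.
With y = 5: 2·5^2 = 50, so 4x^2 = 114 − 50 = 64, i.e. x^2 = 16.
Hence x = √16 = 4.
Check: U(4, 5) = 10.6771.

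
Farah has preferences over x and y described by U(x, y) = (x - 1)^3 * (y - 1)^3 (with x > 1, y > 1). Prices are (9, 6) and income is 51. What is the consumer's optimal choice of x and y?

x* = 3, y* = 4

MU_x = 3·(x−1)^2·(y−1)^3, MU_y = 3·(x−1)^3·(y−1)^2.
MRS = (y−1)/(x−1).
Tangency: set MRS = p_x/p_y = 9/6 = 1.5.
So (y − 1)/(x − 1) = 1.5, i.e. (y − 1) = 1.5·(x − 1).
Rewrite the budget in excess-of-subsistence terms: 9·(x − 1) + 6·(y − 1) = 51 − 9·1 − 6·1 = 36.
Substituting, 18·(x − 1) = 36, so x − 1 = 2 and x* = 3.
Then y − 1 = 1.5·2 = 3, so y* = 4.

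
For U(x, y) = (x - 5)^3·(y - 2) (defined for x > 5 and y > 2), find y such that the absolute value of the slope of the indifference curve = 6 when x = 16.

y = 24

MU_x = 3·(x−5)^2·(y−2), MU_y = (x−5)^3.
MRS = (3/1)·(y−2)/(x−5).
Substitute x = 16: MRS = (y − 2)/(11/3). Setting this equal to 6 gives y − 2 = 6·(11/3) = 22, so y = 24.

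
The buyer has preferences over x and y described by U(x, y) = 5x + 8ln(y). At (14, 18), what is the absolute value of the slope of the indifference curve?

MRS = 11.25

MU_x = 5, MU_y = 8/y.
MRS = 5 ÷ (8/y).
At (14, 18): MRS = 11.25.
The indifference curve has slope −11.25 at this bundle.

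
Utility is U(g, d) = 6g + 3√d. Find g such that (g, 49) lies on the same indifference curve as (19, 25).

U(19, 25) = 129.
Set U(g, 49) = 129 and solve.
With d = 49: √49 = 7, so 6g = 129 − 3·7 = 108 and g = 18.
Check: U(18, 49) = 129.

g = 18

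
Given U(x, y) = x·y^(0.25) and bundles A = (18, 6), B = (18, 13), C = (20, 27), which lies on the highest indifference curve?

Evaluate utility at each bundle:
U(A) = 28.172.
U(B) = 34.179.
U(C) = 45.590.
Highest utility is C, so C ≻ B ≻ A.

Bundle C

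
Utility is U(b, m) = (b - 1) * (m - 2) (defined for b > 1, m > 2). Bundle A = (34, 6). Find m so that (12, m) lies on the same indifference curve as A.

m = 14

U(34, 6) = 132.
Set U(12, m) = 132 and solve.
With b = 12: (12 − 1) = 11, so (m − 2) = 132/11 = 12.
So m = 2 + 12 = 14.
Check: U(12, 14) = 132.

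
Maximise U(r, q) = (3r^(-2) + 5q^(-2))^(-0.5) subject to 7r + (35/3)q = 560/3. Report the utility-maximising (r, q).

r* = 10, q* = 10

For CES with ρ = -2, MRS = (3/5)·(q/r)^3.
Tangency: set MRS = p_r/p_q = 7/(35/3) = 0.6.
So (q/r)^3 = 1; taking the cube root, q/r = 1, i.e. q = r.
Substitute into the budget 7·r + (35/3)·q = 560/3: (56/3)·r = 560/3, so r* = 10 and q* = 10.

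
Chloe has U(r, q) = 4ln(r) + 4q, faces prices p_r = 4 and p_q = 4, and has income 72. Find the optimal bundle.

r* = 1, q* = 17

MU_r = 4/r, MU_q = 4.
MRS = 4/r ÷ 4.
Tangency: set MRS = p_r/p_q = 4/4 = 1.
MRS depends only on r: 1/r = 1 ⇒ r* = 1/1 = 1.
From the budget, 4·q = 72 − 4·1 = 68, so q* = 17.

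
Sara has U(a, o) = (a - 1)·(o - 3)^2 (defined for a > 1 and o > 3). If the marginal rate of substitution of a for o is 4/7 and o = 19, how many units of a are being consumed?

MU_a = (o−3)^2, MU_o = 2·(a−1)·(o−3).
MRS = (1/2)·(o−3)/(a−1).
Substitute o = 19: MRS = 8/(a − 1). Setting this equal to 4/7 gives a − 1 = 8/(4/7) = 14, so a = 15.

a = 15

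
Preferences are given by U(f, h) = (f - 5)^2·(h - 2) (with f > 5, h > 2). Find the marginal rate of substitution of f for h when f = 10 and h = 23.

MU_f = 2·(f−5)·(h−2), MU_h = (f−5)^2.
MRS = (2/1)·(h−2)/(f−5).
At (10, 23): MRS = 8.4.
So at (10, 23) the consumer would give up 8.4 units of h for one more unit of f.

MRS = 8.4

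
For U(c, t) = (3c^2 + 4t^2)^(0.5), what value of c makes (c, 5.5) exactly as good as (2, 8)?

U depends on (c, t) only through S = 3c^2 + 4t^2, so equal utility means equal S. At (2, 8): S = 268.
With t = 5.5: 4·5.5^2 = 121, so 3c^2 = 268 − 121 = 147, i.e. c^2 = 49.
Hence c = √49 = 7.
Check: U(7, 5.5) = 16.3707.

c = 7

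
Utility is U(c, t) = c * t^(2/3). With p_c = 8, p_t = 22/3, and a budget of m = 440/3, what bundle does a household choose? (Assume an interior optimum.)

c* = 11, t* = 8

MU_c = t^(2/3) and MU_t = 2/3·c·t^(-1/3).
MRS = MU_c/MU_t = (1.5)·t/c.
Tangency: set MRS = p_c/p_t = 8/(22/3) = 12/11.
So (1.5)·t/c = 12/11, i.e. t = (8/11)·c.
Substitute into the budget 8·c + (22/3)·t = 440/3: (40/3)·c = 440/3, so c* = 11.
Then t* = (8/11)·11 = 8.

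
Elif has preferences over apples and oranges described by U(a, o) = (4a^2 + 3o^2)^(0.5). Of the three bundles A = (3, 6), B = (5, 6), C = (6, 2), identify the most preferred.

Evaluate utility at each bundle:
U(A) = 12.000.
U(B) = 14.422.
U(C) = 12.490.
Highest utility is B, so B ≻ C ≻ A.

Bundle B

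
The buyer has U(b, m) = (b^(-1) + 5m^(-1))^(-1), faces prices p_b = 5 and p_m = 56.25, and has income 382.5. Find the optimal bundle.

b* = 9, m* = 6

For CES with ρ = -1, MRS = (1/5)·(m/b)^2.
Tangency: set MRS = p_b/p_m = 5/56.25 = 4/45.
So (m/b)^2 = 4/9; taking the square root, m/b = 2/3, i.e. m = (2/3)·b.
Substitute into the budget 5·b + 56.25·m = 382.5: 42.5·b = 382.5, so b* = 9 and m* = (2/3)·9 = 6.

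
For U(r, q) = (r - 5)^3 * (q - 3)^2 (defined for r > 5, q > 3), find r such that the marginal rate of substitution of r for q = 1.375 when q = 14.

MU_r = 3·(r−5)^2·(q−3)^2, MU_q = 2·(r−5)^3·(q−3).
MRS = (3/2)·(q−3)/(r−5).
Substitute q = 14: MRS = 16.5/(r − 5). Setting this equal to 1.375 gives r − 5 = 16.5/1.375 = 12, so r = 17.

r = 17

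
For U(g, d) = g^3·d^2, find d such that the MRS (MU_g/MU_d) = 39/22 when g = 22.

MU_g = 3·g^2·d^2 and MU_d = 2·g^3·d.
MRS = MU_g/MU_d = (3/2)·d/g.
Substitute g = 22: MRS = d/(44/3). Setting d/(44/3) = 39/22 gives d = (39/22)·(44/3) = 26.

d = 26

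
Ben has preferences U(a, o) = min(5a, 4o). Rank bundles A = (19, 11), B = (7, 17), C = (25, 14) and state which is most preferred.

Evaluate utility at each bundle:
U(A) = 44.
U(B) = 35.
U(C) = 56.
Highest utility is C, so C ≻ A ≻ B.

Bundle C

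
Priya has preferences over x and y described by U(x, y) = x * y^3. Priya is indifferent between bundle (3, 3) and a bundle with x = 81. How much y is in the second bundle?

y = 1

U(3, 3) = 81.
Set U(81, y) = 81 and solve.
With x = 81: y^3 = 81/81 = 1; taking the cube root, y = 1.
Check: U(81, 1) = 81.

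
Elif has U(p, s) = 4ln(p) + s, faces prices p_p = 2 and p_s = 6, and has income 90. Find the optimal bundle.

MU_p = 4/p, MU_s = 1.
MRS = 4/p ÷ 1.
Tangency: set MRS = p_p/p_s = 2/6 = 1/3.
MRS depends only on p: 4/p = 1/3 ⇒ p* = 4/(1/3) = 12.
From the budget, 6·s = 90 − 2·12 = 66, so s* = 11.

p* = 12, s* = 11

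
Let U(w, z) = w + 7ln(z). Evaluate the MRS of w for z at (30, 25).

MRS = 25/7

MU_w = 1, MU_z = 7/z.
MRS = 1 ÷ (7/z).
At (30, 25): MRS = 25/7.
The indifference curve has slope −25/7 at this bundle.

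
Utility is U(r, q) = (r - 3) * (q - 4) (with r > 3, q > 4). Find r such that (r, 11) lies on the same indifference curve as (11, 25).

U(11, 25) = 168.
Set U(r, 11) = 168 and solve.
With q = 11: (11 − 4) = 7, so (r − 3) = 168/7 = 24.
So r = 3 + 24 = 27.
Check: U(27, 11) = 168.

r = 27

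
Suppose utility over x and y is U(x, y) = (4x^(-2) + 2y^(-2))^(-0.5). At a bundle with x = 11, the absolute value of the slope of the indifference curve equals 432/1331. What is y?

For CES with ρ = -2, MRS = (4/2)·(y/x)^3.
Setting (4/2)·(y/11)^3 = 432/1331 gives (y/11)^3 = 216/1331, so y/11 = 6/11 and y = 6.

y = 6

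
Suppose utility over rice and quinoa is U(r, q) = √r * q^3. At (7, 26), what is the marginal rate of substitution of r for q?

MRS = 13/21

MU_r = 0.5·r^(-0.5)·q^3 and MU_q = 3·√r·q^2.
MRS = MU_r/MU_q = (1/6)·q/r.
At (7, 26): MRS = 13/21.
The indifference curve has slope −13/21 at this bundle.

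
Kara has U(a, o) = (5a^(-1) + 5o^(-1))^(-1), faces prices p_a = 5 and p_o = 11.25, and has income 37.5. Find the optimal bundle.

a* = 3, o* = 2

For CES with ρ = -1, MRS = (o/a)^2.
Tangency: set MRS = p_a/p_o = 5/11.25 = 4/9.
So (o/a)^2 = 4/9; taking the square root, o/a = 2/3, i.e. o = (2/3)·a.
Substitute into the budget 5·a + 11.25·o = 37.5: 12.5·a = 37.5, so a* = 3 and o* = (2/3)·3 = 2.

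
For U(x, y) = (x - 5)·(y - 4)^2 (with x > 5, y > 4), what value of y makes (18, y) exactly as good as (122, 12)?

U(122, 12) = 7488.
Set U(18, y) = 7488 and solve.
With x = 18: (18 − 5) = 13, so (y − 4)^2 = 7488/13 = 576.
Taking the square root (with y > 4): y − 4 = 24, so y = 28.
Check: U(18, 28) = 7488.

y = 28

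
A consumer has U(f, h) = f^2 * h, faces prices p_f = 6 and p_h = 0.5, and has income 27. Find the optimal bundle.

MU_f = 2·f·h and MU_h = f^2.
MRS = MU_f/MU_h = (2/1)·h/f.
Tangency: set MRS = p_f/p_h = 6/0.5 = 12.
So (2/1)·h/f = 12, i.e. h = 6·f.
Substitute into the budget 6·f + 0.5·h = 27: 9·f = 27, so f* = 3.
Then h* = 6·3 = 18.

f* = 3, h* = 18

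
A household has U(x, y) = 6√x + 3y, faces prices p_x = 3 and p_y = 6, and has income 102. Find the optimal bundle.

MU_x = 6/(2√x), MU_y = 3.
MRS = 6/(2√x) ÷ 3.
Tangency: set MRS = p_x/p_y = 3/6 = 0.5.
MRS depends only on x: 1/√x = 0.5 ⇒ √x = 1/0.5 = 2 ⇒ x* = 4.
From the budget, 6·y = 102 − 3·4 = 90, so y* = 15.

x* = 4, y* = 15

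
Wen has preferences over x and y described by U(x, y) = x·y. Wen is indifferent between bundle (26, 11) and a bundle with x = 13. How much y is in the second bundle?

U(26, 11) = 286.
Set U(13, y) = 286 and solve.
With x = 13: y = 286/13 = 22.
Check: U(13, 22) = 286.

y = 22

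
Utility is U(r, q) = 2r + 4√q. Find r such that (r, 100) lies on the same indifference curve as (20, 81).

U(20, 81) = 76.
Set U(r, 100) = 76 and solve.
With q = 100: √100 = 10, so 2r = 76 − 4·10 = 36 and r = 18.
Check: U(18, 100) = 76.

r = 18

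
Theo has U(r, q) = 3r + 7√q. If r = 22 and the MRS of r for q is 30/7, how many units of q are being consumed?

MU_r = 3, MU_q = 7/(2√q).
MRS = 3 ÷ (7/(2√q)).
MRS depends only on q: (6/7)·√q = 30/7 ⇒ √q = (30/7)/(6/7) = 5 ⇒ q = 25.

q = 25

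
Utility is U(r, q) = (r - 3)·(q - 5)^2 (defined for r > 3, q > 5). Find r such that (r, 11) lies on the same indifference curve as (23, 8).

U(23, 8) = 180.
Set U(r, 11) = 180 and solve.
With q = 11: (11 − 5)^2 = 36, so (r − 3) = 180/36 = 5.
So r = 3 + 5 = 8.
Check: U(8, 11) = 180.

r = 8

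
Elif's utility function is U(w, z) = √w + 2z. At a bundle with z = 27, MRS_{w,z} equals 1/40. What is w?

w = 100

MU_w = 1/(2√w), MU_z = 2.
MRS = 1/(2√w) ÷ 2.
MRS depends only on w: 0.25/√w = 1/40 ⇒ √w = 0.25/(1/40) = 10 ⇒ w = 100.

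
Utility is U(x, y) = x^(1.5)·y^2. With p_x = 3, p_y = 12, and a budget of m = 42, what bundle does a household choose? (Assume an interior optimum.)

x* = 6, y* = 2

MU_x = 1.5·√x·y^2 and MU_y = 2·x^(1.5)·y.
MRS = MU_x/MU_y = (0.75)·y/x.
Tangency: set MRS = p_x/p_y = 3/12 = 0.25.
So (0.75)·y/x = 0.25, i.e. y = (1/3)·x.
Substitute into the budget 3·x + 12·y = 42: 7·x = 42, so x* = 6.
Then y* = (1/3)·6 = 2.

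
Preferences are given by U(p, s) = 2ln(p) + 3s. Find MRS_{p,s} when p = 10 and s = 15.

MU_p = 2/p, MU_s = 3.
MRS = 2/p ÷ 3.
At (10, 15): MRS = 1/15.
So at (10, 15) the consumer would give up 1/15 units of s for one more unit of p.

MRS = 1/15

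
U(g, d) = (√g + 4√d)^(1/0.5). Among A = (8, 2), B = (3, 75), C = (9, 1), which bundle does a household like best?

Evaluate utility at each bundle:
U(A) = 72.000.
U(B) = 1323.000.
U(C) = 49.000.
Highest utility is B, so B ≻ A ≻ C.

Bundle B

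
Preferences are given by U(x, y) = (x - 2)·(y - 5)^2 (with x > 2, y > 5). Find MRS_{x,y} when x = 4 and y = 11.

MU_x = (y−5)^2, MU_y = 2·(x−2)·(y−5).
MRS = (1/2)·(y−5)/(x−2).
At (4, 11): MRS = 1.5.
The indifference curve has slope −1.5 at this bundle.

MRS = 1.5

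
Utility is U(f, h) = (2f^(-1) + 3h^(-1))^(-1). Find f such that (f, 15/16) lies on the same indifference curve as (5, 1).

U depends on (f, h) only through S = 2f^(-1) + 3h^(-1), so equal utility means equal S. At (5, 1): S = 3.4.
With h = 15/16: 3·(15/16)^(-1) = 3.2, so 2f^(-1) = 3.4 − 3.2 = 0.2, i.e. f^(-1) = 0.1.
Hence f = 1/0.1 = 10.
Check: U(10, 15/16) = 0.2941.

f = 10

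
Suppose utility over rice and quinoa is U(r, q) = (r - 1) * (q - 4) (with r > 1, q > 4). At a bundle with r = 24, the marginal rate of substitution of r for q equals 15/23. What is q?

MU_r = (q−4), MU_q = (r−1).
MRS = (q−4)/(r−1).
Substitute r = 24: MRS = (q − 4)/23. Setting this equal to 15/23 gives q − 4 = (15/23)·23 = 15, so q = 19.

q = 19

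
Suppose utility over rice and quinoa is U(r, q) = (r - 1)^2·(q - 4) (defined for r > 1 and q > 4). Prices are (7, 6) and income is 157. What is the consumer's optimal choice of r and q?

r* = 13, q* = 11

MU_r = 2·(r−1)·(q−4), MU_q = (r−1)^2.
MRS = (2/1)·(q−4)/(r−1).
Tangency: set MRS = p_r/p_q = 7/6.
So (2/1)·(q − 4)/(r − 1) = 7/6, i.e. (q − 4) = (7/12)·(r − 1).
Rewrite the budget in excess-of-subsistence terms: 7·(r − 1) + 6·(q − 4) = 157 − 7·1 − 6·4 = 126.
Substituting, 10.5·(r − 1) = 126, so r − 1 = 12 and r* = 13.
Then q − 4 = (7/12)·12 = 7, so q* = 11.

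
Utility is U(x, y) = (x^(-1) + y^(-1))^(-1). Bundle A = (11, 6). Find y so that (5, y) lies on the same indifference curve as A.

U depends on (x, y) only through S = x^(-1) + y^(-1), so equal utility means equal S. At (11, 6): S = 17/66.
With x = 5: 5^(-1) = 0.2, so y^(-1) = 17/66 − 0.2 = 19/330.
Hence y = 1/(19/330) = 330/19.
Check: U(5, 330/19) = 3.8824.

y = 330/19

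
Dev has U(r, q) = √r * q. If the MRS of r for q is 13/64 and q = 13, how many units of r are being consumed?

r = 32

MU_r = 0.5·r^(-0.5)·q and MU_q = √r.
MRS = MU_r/MU_q = (0.5)·q/r.
Substitute q = 13: MRS = 6.5/r. Setting 6.5/r = 13/64 gives r = 6.5/(13/64) = 32.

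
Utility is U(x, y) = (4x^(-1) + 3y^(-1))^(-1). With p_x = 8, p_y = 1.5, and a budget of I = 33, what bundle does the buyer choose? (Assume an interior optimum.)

For CES with ρ = -1, MRS = (4/3)·(y/x)^2.
Tangency: set MRS = p_x/p_y = 8/1.5 = 16/3.
So (y/x)^2 = 4; taking the square root, y/x = 2, i.e. y = 2·x.
Substitute into the budget 8·x + 1.5·y = 33: 11·x = 33, so x* = 3 and y* = 2·3 = 6.

x* = 3, y* = 6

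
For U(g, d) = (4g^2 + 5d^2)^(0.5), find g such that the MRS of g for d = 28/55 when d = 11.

g = 7

For CES with ρ = 2, MRS = (4/5)·(d/g)^(-1).
Setting (4/5)·(11/g)^(-1) = 28/55 gives (11/g)^(-1) = 7/11, so 11/g = 11/7 and g = 7.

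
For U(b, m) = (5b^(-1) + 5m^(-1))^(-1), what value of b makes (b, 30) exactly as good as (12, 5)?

U depends on (b, m) only through S = 5b^(-1) + 5m^(-1), so equal utility means equal S. At (12, 5): S = 17/12.
With m = 30: 5·30^(-1) = 1/6, so 5b^(-1) = 17/12 − 1/6 = 1.25, i.e. b^(-1) = 0.25.
Hence b = 1/0.25 = 4.
Check: U(4, 30) = 0.7059.

b = 4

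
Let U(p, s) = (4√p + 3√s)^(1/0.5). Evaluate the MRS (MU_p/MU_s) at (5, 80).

MRS = 16/3

For CES with ρ = 0.5, MRS = (4/3)·√(s/p).
At (5, 80): MRS = 16/3.
That is, one extra unit of p is worth 16/3 units of s at the margin.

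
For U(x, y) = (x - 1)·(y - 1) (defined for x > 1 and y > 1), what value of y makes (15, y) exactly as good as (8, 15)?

U(8, 15) = 98.
Set U(15, y) = 98 and solve.
With x = 15: (15 − 1) = 14, so (y − 1) = 98/14 = 7.
So y = 1 + 7 = 8.
Check: U(15, 8) = 98.

y = 8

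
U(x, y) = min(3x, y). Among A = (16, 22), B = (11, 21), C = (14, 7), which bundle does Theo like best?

Bundle A

Evaluate utility at each bundle:
U(A) = 22.
U(B) = 21.
U(C) = 7.
Highest utility is A, so A ≻ B ≻ C.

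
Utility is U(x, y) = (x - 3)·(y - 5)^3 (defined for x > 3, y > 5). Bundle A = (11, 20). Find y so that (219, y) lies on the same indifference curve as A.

y = 10

U(11, 20) = 27000.
Set U(219, y) = 27000 and solve.
With x = 219: (219 − 3) = 216, so (y − 5)^3 = 27000/216 = 125.
Taking the cube root (with y > 5): y − 5 = 5, so y = 10.
Check: U(219, 10) = 27000.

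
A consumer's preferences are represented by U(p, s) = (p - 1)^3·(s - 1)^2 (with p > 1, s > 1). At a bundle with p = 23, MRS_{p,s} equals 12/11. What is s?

MU_p = 3·(p−1)^2·(s−1)^2, MU_s = 2·(p−1)^3·(s−1).
MRS = (3/2)·(s−1)/(p−1).
Substitute p = 23: MRS = (s − 1)/(44/3). Setting this equal to 12/11 gives s − 1 = (12/11)·(44/3) = 16, so s = 17.

s = 17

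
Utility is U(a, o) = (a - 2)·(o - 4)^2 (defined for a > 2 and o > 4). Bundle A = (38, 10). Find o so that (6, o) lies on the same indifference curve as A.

U(38, 10) = 1296.
Set U(6, o) = 1296 and solve.
With a = 6: (6 − 2) = 4, so (o − 4)^2 = 1296/4 = 324.
Taking the square root (with o > 4): o − 4 = 18, so o = 22.
Check: U(6, 22) = 1296.

o = 22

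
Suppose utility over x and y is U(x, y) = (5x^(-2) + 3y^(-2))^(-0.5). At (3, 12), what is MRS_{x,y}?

For CES with ρ = -2, MRS = (5/3)·(y/x)^3.
At (3, 12): MRS = 320/3.
The indifference curve has slope −320/3 at this bundle.

MRS = 320/3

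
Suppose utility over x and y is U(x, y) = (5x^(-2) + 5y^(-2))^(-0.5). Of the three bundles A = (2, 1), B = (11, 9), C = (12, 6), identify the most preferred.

Evaluate utility at each bundle:
U(A) = 0.400.
U(B) = 3.115.
U(C) = 2.400.
Highest utility is B, so B ≻ C ≻ A.

Bundle B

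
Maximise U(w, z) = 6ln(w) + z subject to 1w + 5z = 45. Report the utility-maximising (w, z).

MU_w = 6/w, MU_z = 1.
MRS = 6/w ÷ 1.
Tangency: set MRS = p_w/p_z = 1/5 = 0.2.
MRS depends only on w: 6/w = 0.2 ⇒ w* = 6/0.2 = 30.
From the budget, 5·z = 45 − 1·30 = 15, so z* = 3.

w* = 30, z* = 3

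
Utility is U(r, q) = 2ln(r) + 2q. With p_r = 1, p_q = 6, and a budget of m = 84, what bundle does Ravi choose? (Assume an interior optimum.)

r* = 6, q* = 13

MU_r = 2/r, MU_q = 2.
MRS = 2/r ÷ 2.
Tangency: set MRS = p_r/p_q = 1/6.
MRS depends only on r: 1/r = 1/6 ⇒ r* = 1/(1/6) = 6.
From the budget, 6·q = 84 − 1·6 = 78, so q* = 13.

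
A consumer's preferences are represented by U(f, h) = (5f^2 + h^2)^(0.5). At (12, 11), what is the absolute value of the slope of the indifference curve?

MRS = 60/11

For CES with ρ = 2, MRS = (5/1)·(h/f)^(-1).
At (12, 11): MRS = 60/11.
That is, one extra unit of f is worth 60/11 units of h at the margin.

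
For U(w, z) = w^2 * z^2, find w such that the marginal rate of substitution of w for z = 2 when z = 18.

MU_w = 2·w·z^2 and MU_z = 2·w^2·z.
MRS = MU_w/MU_z = z/w.
Substitute z = 18: MRS = 18/w. Setting 18/w = 2 gives w = 18/2 = 9.

w = 9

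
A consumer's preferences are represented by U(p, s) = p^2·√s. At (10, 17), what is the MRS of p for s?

MU_p = 2·p·√s and MU_s = 0.5·p^2·s^(-0.5).
MRS = MU_p/MU_s = (4)·s/p.
At (10, 17): MRS = 6.8.
That is, one extra unit of p is worth 6.8 units of s at the margin.

MRS = 6.8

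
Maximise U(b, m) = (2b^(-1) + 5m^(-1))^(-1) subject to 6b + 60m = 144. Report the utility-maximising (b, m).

b* = 4, m* = 2

For CES with ρ = -1, MRS = (2/5)·(m/b)^2.
Tangency: set MRS = p_b/p_m = 6/60 = 0.1.
So (m/b)^2 = 0.25; taking the square root, m/b = 0.5, i.e. m = 0.5·b.
Substitute into the budget 6·b + 60·m = 144: 36·b = 144, so b* = 4 and m* = 0.5·4 = 2.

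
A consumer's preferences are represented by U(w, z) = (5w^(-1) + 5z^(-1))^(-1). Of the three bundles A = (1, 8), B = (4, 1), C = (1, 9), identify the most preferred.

Evaluate utility at each bundle:
U(A) = 0.178.
U(B) = 0.160.
U(C) = 0.180.
Highest utility is C, so C ≻ A ≻ B.

Bundle C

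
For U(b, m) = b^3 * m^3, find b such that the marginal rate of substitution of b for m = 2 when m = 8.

MU_b = 3·b^2·m^3 and MU_m = 3·b^3·m^2.
MRS = MU_b/MU_m = m/b.
Substitute m = 8: MRS = 8/b. Setting 8/b = 2 gives b = 8/2 = 4.

b = 4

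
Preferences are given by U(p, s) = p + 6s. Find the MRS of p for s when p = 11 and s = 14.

MRS = 1/6

MU_p = 1, MU_s = 6, so MRS = 1/6 at every bundle.
At (11, 14): MRS = 1/6.
So at (11, 14) the consumer would give up 1/6 units of s for one more unit of p.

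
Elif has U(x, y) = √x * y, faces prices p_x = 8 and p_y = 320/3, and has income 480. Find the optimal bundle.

MU_x = 0.5·x^(-0.5)·y and MU_y = √x.
MRS = MU_x/MU_y = (0.5)·y/x.
Tangency: set MRS = p_x/p_y = 8/(320/3) = 3/40.
So (0.5)·y/x = 3/40, i.e. y = 0.15·x.
Substitute into the budget 8·x + (320/3)·y = 480: 24·x = 480, so x* = 20.
Then y* = 0.15·20 = 3.

x* = 20, y* = 3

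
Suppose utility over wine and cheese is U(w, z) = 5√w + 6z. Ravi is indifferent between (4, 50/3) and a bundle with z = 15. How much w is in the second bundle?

w = 16

U(4, 50/3) = 110.
Set U(w, 15) = 110 and solve.
With z = 15: 5√w = 110 − 6·15 = 20, so √w = 4 and w = 16.
Check: U(16, 15) = 110.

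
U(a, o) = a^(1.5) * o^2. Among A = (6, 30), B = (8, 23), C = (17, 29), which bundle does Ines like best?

Bundle C

Evaluate utility at each bundle:
U(A) = 13227.245.
U(B) = 11969.904.
U(C) = 58948.041.
Highest utility is C, so C ≻ A ≻ B.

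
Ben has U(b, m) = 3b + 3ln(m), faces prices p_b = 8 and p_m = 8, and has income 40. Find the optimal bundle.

b* = 4, m* = 1

MU_b = 3, MU_m = 3/m.
MRS = 3 ÷ (3/m).
Tangency: set MRS = p_b/p_m = 8/8 = 1.
MRS depends only on m: m = 1 ⇒ m* = 1.
From the budget, 8·b = 40 − 8·1 = 32, so b* = 4.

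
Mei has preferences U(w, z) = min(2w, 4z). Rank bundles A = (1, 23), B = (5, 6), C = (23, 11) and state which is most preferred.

Evaluate utility at each bundle:
U(A) = 2.
U(B) = 10.
U(C) = 44.
Highest utility is C, so C ≻ B ≻ A.

Bundle C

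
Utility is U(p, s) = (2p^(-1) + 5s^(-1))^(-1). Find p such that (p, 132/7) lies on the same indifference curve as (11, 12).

U depends on (p, s) only through S = 2p^(-1) + 5s^(-1), so equal utility means equal S. At (11, 12): S = 79/132.
With s = 132/7: 5·(132/7)^(-1) = 35/132, so 2p^(-1) = 79/132 − 35/132 = 1/3, i.e. p^(-1) = 1/6.
Hence p = 1/(1/6) = 6.
Check: U(6, 132/7) = 1.6709.

p = 6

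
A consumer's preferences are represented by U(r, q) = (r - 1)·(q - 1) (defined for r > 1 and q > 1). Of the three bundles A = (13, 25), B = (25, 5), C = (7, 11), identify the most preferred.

Bundle A

Evaluate utility at each bundle:
U(A) = 288.
U(B) = 96.
U(C) = 60.
Highest utility is A, so A ≻ B ≻ C.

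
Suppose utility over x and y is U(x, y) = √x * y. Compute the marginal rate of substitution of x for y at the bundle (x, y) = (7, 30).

MU_x = 0.5·x^(-0.5)·y and MU_y = √x.
MRS = MU_x/MU_y = (0.5)·y/x.
At (7, 30): MRS = 15/7.
The indifference curve has slope −15/7 at this bundle.

MRS = 15/7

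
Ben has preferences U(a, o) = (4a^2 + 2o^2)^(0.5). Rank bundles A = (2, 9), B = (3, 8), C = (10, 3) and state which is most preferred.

Bundle C

Evaluate utility at each bundle:
U(A) = 13.342.
U(B) = 12.806.
U(C) = 20.445.
Highest utility is C, so C ≻ A ≻ B.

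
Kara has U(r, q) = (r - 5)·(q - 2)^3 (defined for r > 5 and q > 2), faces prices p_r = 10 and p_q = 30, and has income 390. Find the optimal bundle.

MU_r = (q−2)^3, MU_q = 3·(r−5)·(q−2)^2.
MRS = (1/3)·(q−2)/(r−5).
Tangency: set MRS = p_r/p_q = 10/30 = 1/3.
So (1/3)·(q − 2)/(r − 5) = 1/3, i.e. (q − 2) = (r − 5).
Rewrite the budget in excess-of-subsistence terms: 10·(r − 5) + 30·(q − 2) = 390 − 10·5 − 30·2 = 280.
Substituting, 40·(r − 5) = 280, so r − 5 = 7 and r* = 12.
Then q − 2 = 7, so q* = 9.

r* = 12, q* = 9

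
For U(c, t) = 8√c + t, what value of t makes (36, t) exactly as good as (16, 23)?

t = 7

U(16, 23) = 55.
Set U(36, t) = 55 and solve.
With c = 36: √36 = 6, so t = 55 − 8·6 = 7.
Check: U(36, 7) = 55.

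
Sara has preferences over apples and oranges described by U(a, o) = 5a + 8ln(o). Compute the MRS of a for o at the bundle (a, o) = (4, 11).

MU_a = 5, MU_o = 8/o.
MRS = 5 ÷ (8/o).
At (4, 11): MRS = 6.875.
The indifference curve has slope −6.875 at this bundle.

MRS = 6.875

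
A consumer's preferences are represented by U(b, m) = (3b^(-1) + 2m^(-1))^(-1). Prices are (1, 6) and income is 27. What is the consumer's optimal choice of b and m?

b* = 9, m* = 3

For CES with ρ = -1, MRS = (3/2)·(m/b)^2.
Tangency: set MRS = p_b/p_m = 1/6.
So (m/b)^2 = 1/9; taking the square root, m/b = 1/3, i.e. m = (1/3)·b.
Substitute into the budget 1·b + 6·m = 27: 3·b = 27, so b* = 9 and m* = (1/3)·9 = 3.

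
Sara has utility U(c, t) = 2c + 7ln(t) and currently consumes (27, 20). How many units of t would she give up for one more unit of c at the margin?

MU_c = 2, MU_t = 7/t.
MRS = 2 ÷ (7/t).
At (27, 20): MRS = 40/7.
So at (27, 20) the consumer would give up 40/7 units of t for one more unit of c.

MRS = 40/7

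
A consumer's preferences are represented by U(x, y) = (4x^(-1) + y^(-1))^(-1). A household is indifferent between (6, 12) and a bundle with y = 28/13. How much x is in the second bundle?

U depends on (x, y) only through S = 4x^(-1) + y^(-1), so equal utility means equal S. At (6, 12): S = 0.75.
With y = 28/13: (28/13)^(-1) = 13/28, so 4x^(-1) = 0.75 − 13/28 = 2/7, i.e. x^(-1) = 1/14.
Hence x = 1/(1/14) = 14.
Check: U(14, 28/13) = 1.3333.

x = 14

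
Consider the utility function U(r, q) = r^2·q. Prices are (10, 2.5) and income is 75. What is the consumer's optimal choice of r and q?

r* = 5, q* = 10

MU_r = 2·r·q and MU_q = r^2.
MRS = MU_r/MU_q = (2/1)·q/r.
Tangency: set MRS = p_r/p_q = 10/2.5 = 4.
So (2/1)·q/r = 4, i.e. q = 2·r.
Substitute into the budget 10·r + 2.5·q = 75: 15·r = 75, so r* = 5.
Then q* = 2·5 = 10.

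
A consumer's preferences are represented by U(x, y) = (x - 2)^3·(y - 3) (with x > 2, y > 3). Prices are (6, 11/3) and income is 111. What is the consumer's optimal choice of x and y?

x* = 13, y* = 9

MU_x = 3·(x−2)^2·(y−3), MU_y = (x−2)^3.
MRS = (3/1)·(y−3)/(x−2).
Tangency: set MRS = p_x/p_y = 6/(11/3) = 18/11.
So (3/1)·(y − 3)/(x − 2) = 18/11, i.e. (y − 3) = (6/11)·(x − 2).
Rewrite the budget in excess-of-subsistence terms: 6·(x − 2) + (11/3)·(y − 3) = 111 − 6·2 − (11/3)·3 = 88.
Substituting, 8·(x − 2) = 88, so x − 2 = 11 and x* = 13.
Then y − 3 = (6/11)·11 = 6, so y* = 9.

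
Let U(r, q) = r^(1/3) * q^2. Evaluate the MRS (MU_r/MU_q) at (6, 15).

MRS = 5/12

MU_r = 1/3·r^(-2/3)·q^2 and MU_q = 2·r^(1/3)·q.
MRS = MU_r/MU_q = (1/6)·q/r.
At (6, 15): MRS = 5/12.
The indifference curve has slope −5/12 at this bundle.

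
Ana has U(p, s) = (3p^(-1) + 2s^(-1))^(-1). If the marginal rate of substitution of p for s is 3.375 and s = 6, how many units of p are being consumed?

For CES with ρ = -1, MRS = (3/2)·(s/p)^2.
Setting (3/2)·(6/p)^2 = 3.375 gives (6/p)^2 = 2.25, so 6/p = 1.5 and p = 4.

p = 4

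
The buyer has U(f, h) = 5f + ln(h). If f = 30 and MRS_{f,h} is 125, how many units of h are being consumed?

MU_f = 5, MU_h = 1/h.
MRS = 5 ÷ (1/h).
MRS depends only on h: 5·h = 125 ⇒ h = 125/5 = 25.

h = 25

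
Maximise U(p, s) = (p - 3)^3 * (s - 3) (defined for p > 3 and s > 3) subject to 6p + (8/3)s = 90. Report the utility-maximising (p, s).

p* = 11, s* = 9

MU_p = 3·(p−3)^2·(s−3), MU_s = (p−3)^3.
MRS = (3/1)·(s−3)/(p−3).
Tangency: set MRS = p_p/p_s = 6/(8/3) = 2.25.
So (3/1)·(s − 3)/(p − 3) = 2.25, i.e. (s − 3) = 0.75·(p − 3).
Rewrite the budget in excess-of-subsistence terms: 6·(p − 3) + (8/3)·(s − 3) = 90 − 6·3 − (8/3)·3 = 64.
Substituting, 8·(p − 3) = 64, so p − 3 = 8 and p* = 11.
Then s − 3 = 0.75·8 = 6, so s* = 9.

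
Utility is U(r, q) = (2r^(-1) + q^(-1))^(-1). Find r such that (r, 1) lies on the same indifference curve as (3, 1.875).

r = 10

U depends on (r, q) only through S = 2r^(-1) + q^(-1), so equal utility means equal S. At (3, 1.875): S = 1.2.
With q = 1: 1^(-1) = 1, so 2r^(-1) = 1.2 − 1 = 0.2, i.e. r^(-1) = 0.1.
Hence r = 1/0.1 = 10.
Check: U(10, 1) = 0.8333.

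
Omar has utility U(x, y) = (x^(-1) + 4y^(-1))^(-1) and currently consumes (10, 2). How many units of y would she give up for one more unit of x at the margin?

For CES with ρ = -1, MRS = (1/4)·(y/x)^2.
At (10, 2): MRS = 1/100.
So at (10, 2) the consumer would give up 1/100 units of y for one more unit of x.

MRS = 1/100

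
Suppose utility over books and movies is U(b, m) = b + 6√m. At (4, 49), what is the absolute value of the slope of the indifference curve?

MRS = 7/3

MU_b = 1, MU_m = 6/(2√m).
MRS = 1 ÷ (6/(2√m)).
At (4, 49): MRS = 7/3.
That is, one extra unit of b is worth 7/3 units of m at the margin.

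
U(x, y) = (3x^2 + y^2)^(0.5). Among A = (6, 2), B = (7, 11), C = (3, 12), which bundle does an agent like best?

Bundle B

Evaluate utility at each bundle:
U(A) = 10.583.
U(B) = 16.371.
U(C) = 13.077.
Highest utility is B, so B ≻ C ≻ A.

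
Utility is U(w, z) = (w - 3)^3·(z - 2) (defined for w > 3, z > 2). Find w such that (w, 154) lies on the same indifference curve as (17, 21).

w = 10

U(17, 21) = 52136.
Set U(w, 154) = 52136 and solve.
With z = 154: (154 − 2) = 152, so (w − 3)^3 = 52136/152 = 343.
Taking the cube root (with w > 3): w − 3 = 7, so w = 10.
Check: U(10, 154) = 52136.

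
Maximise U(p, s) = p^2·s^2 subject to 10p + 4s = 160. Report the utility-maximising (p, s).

p* = 8, s* = 20

MU_p = 2·p·s^2 and MU_s = 2·p^2·s.
MRS = MU_p/MU_s = s/p.
Tangency: set MRS = p_p/p_s = 10/4 = 2.5.
So s/p = 2.5, i.e. s = 2.5·p.
Substitute into the budget 10·p + 4·s = 160: 20·p = 160, so p* = 8.
Then s* = 2.5·8 = 20.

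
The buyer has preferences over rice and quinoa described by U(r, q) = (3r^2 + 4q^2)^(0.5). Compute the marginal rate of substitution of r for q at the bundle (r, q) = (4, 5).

MRS = 0.6

For CES with ρ = 2, MRS = (3/4)·(q/r)^(-1).
At (4, 5): MRS = 0.6.
The indifference curve has slope −0.6 at this bundle.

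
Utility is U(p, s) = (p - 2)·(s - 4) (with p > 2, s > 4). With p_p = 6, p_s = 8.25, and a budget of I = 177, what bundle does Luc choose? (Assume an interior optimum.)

MU_p = (s−4), MU_s = (p−2).
MRS = (s−4)/(p−2).
Tangency: set MRS = p_p/p_s = 6/8.25 = 8/11.
So (s − 4)/(p − 2) = 8/11, i.e. (s − 4) = (8/11)·(p − 2).
Rewrite the budget in excess-of-subsistence terms: 6·(p − 2) + 8.25·(s − 4) = 177 − 6·2 − 8.25·4 = 132.
Substituting, 12·(p − 2) = 132, so p − 2 = 11 and p* = 13.
Then s − 4 = (8/11)·11 = 8, so s* = 12.

p* = 13, s* = 12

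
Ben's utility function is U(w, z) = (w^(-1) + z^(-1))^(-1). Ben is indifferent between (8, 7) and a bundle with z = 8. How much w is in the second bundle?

U depends on (w, z) only through S = w^(-1) + z^(-1), so equal utility means equal S. At (8, 7): S = 15/56.
With z = 8: 8^(-1) = 0.125, so w^(-1) = 15/56 − 0.125 = 1/7.
Hence w = 1/(1/7) = 7.
Check: U(7, 8) = 3.7333.

w = 7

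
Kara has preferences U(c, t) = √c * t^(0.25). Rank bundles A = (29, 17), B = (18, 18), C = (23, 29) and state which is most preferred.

Bundle C

Evaluate utility at each bundle:
U(A) = 10.935.
U(B) = 8.739.
U(C) = 11.129.
Highest utility is C, so C ≻ A ≻ B.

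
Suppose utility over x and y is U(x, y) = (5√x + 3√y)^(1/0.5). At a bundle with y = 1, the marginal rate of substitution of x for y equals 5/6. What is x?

x = 4

For CES with ρ = 0.5, MRS = (5/3)·√(y/x).
Setting (5/3)·√(1/x) = 5/6 gives √(1/x) = 0.5, so 1/x = 0.25 and x = 4.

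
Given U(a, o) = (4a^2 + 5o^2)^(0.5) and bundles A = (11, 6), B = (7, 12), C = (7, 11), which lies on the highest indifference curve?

Bundle B

Evaluate utility at each bundle:
U(A) = 25.768.
U(B) = 30.265.
U(C) = 28.302.
Highest utility is B, so B ≻ C ≻ A.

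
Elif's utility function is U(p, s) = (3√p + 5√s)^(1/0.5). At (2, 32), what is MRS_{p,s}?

For CES with ρ = 0.5, MRS = (3/5)·√(s/p).
At (2, 32): MRS = 2.4.
The indifference curve has slope −2.4 at this bundle.

MRS = 2.4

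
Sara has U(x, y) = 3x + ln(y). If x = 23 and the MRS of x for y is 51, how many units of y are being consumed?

y = 17

MU_x = 3, MU_y = 1/y.
MRS = 3 ÷ (1/y).
MRS depends only on y: 3·y = 51 ⇒ y = 51/3 = 17.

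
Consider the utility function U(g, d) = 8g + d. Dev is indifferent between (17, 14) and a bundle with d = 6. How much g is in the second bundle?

U(17, 14) = 150.
Set U(g, 6) = 150 and solve.
8g + 6 = 150 ⇒ 8g = 144 ⇒ g = 18.
Check: U(18, 6) = 150.

g = 18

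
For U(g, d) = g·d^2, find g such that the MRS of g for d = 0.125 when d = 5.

MU_g = d^2 and MU_d = 2·g·d.
MRS = MU_g/MU_d = (1/2)·d/g.
Substitute d = 5: MRS = 2.5/g. Setting 2.5/g = 0.125 gives g = 2.5/0.125 = 20.

g = 20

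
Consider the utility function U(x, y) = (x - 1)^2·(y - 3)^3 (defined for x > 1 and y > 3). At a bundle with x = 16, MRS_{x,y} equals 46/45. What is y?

y = 26

MU_x = 2·(x−1)·(y−3)^3, MU_y = 3·(x−1)^2·(y−3)^2.
MRS = (2/3)·(y−3)/(x−1).
Substitute x = 16: MRS = (y − 3)/22.5. Setting this equal to 46/45 gives y − 3 = (46/45)·22.5 = 23, so y = 26.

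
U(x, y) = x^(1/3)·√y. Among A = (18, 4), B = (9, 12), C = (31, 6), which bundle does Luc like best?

Bundle C

Evaluate utility at each bundle:
U(A) = 5.241.
U(B) = 7.206.
U(C) = 7.695.
Highest utility is C, so C ≻ B ≻ A.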